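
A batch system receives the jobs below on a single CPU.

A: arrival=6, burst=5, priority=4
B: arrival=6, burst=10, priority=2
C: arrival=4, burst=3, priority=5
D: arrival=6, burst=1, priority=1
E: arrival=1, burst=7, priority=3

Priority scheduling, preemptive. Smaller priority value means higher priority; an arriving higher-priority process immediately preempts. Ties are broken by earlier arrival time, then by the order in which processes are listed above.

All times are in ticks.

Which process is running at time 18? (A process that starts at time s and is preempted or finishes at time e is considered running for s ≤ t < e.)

Gantt: | idle 0-1 | E 1-6 | D 6-7 | B 7-17 | E 17-19 | A 19-24 | C 24-27 |
Completion: A=24  B=17  C=27  D=7  E=19
Turnaround (C−A): A=18  B=11  C=23  D=1  E=18

E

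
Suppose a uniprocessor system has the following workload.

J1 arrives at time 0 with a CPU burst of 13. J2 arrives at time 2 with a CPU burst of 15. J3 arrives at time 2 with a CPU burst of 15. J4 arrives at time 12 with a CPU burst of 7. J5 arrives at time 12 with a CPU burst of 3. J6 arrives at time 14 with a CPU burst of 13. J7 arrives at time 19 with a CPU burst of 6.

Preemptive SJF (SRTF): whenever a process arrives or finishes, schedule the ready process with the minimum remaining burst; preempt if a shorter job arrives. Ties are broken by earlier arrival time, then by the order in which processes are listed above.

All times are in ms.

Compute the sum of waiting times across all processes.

Schedule: | J1 0-13 | J5 13-16 | J4 16-23 | J7 23-29 | J6 29-42 | J2 42-57 | J3 57-72 |
Completion: J1=13  J2=57  J3=72  J4=23  J5=16  J6=42  J7=29
Waiting = turnaround − burst: J1=0, J2=40, J3=55, J4=4, J5=1, J6=15, J7=4
Total waiting = 0 + 40 + 55 + 4 + 1 + 15 + 4 = 119

119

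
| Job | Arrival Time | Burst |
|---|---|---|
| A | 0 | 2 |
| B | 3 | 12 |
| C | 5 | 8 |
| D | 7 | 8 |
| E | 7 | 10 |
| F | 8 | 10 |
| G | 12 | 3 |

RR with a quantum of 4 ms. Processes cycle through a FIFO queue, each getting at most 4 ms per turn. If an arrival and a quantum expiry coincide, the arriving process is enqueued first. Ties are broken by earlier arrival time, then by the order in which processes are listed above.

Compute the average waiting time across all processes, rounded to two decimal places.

Gantt: | A 0-2 | idle 2-3 | B 3-7 | C 7-11 | D 11-15 | E 15-19 | B 19-23 | F 23-27 | C 27-31 | G 31-34 | D 34-38 | E 38-42 | B 42-46 | F 46-50 | E 50-52 | F 52-54 |
Completion: A=2  B=46  C=31  D=38  E=52  F=54  G=34
Waiting times: A=0, B=31, C=18, D=23, E=35, F=36, G=19
Average waiting = (0+31+18+23+35+36+19) / 7 = 162/7 = 23.14

23.14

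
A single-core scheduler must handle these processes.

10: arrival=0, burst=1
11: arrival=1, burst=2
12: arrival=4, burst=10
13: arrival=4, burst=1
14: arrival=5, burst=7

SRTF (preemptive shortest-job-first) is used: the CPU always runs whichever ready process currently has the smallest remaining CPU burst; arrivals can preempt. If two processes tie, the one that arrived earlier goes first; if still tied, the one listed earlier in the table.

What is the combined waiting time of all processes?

8

Gantt: | 10 0-1 | 11 1-3 | idle 3-4 | 13 4-5 | 14 5-12 | 12 12-22 |
Completion: 10=1  11=3  12=22  13=5  14=12
Waiting = turnaround − burst: 10=0, 11=0, 12=8, 13=0, 14=0
Total waiting = 0 + 0 + 8 + 0 + 0 = 8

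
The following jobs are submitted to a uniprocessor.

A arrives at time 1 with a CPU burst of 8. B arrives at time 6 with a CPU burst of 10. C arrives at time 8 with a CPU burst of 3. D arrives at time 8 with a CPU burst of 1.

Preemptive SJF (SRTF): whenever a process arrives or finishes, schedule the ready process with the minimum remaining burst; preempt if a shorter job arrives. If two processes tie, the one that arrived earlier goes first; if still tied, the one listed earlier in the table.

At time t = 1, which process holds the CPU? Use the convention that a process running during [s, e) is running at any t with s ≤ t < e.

A

Timeline: | idle 0-1 | A 1-9 | D 9-10 | C 10-13 | B 13-23 |
Completion: A=9  B=23  C=13  D=10
Turnaround (C−A): A=8  B=17  C=5  D=2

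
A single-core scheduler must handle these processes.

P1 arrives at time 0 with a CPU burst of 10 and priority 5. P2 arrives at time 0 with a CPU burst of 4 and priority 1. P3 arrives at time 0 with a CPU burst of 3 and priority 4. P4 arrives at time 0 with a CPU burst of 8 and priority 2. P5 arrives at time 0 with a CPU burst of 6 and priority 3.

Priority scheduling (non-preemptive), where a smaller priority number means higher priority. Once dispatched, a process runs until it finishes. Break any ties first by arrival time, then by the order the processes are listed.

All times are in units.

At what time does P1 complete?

31

Gantt: | P2 0-4 | P4 4-12 | P5 12-18 | P3 18-21 | P1 21-31 |
Completion: P1=31  P2=4  P3=21  P4=12  P5=18
Turnaround (C−A): P1=31  P2=4  P3=21  P4=12  P5=18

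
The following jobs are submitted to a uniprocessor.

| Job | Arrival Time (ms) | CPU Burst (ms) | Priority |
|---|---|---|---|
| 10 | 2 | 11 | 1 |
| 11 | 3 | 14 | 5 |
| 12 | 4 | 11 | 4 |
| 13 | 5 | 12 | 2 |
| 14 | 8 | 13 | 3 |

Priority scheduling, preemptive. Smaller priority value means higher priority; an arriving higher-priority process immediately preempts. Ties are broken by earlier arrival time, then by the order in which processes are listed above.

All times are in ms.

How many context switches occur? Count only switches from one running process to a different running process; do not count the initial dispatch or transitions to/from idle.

Schedule: | idle 0-2 | 10 2-13 | 13 13-25 | 14 25-38 | 12 38-49 | 11 49-63 |
Completion: 10=13  11=63  12=49  13=25  14=38

4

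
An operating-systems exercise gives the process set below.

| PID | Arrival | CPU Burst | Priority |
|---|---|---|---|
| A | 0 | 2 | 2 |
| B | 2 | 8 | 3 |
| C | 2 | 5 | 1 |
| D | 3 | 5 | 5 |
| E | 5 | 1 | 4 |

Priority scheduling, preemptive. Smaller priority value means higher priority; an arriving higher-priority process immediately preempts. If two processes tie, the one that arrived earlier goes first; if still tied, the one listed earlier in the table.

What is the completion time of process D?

21

Schedule: | A 0-2 | C 2-7 | B 7-15 | E 15-16 | D 16-21 |
Completion: A=2  B=15  C=7  D=21  E=16
Turnaround (C−A): A=2  B=13  C=5  D=18  E=11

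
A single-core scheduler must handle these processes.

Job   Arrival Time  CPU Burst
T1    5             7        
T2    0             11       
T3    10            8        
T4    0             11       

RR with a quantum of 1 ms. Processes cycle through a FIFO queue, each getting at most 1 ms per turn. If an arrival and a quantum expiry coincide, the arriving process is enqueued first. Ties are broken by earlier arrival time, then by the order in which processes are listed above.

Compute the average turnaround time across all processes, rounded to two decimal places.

30.25

Timeline: | T2 0-1 | T4 1-2 | T2 2-3 | T4 3-4 | T2 4-5 | T4 5-6 | T1 6-7 | T2 7-8 | T4 8-9 | T1 9-10 | T2 10-11 | T4 11-12 | T3 12-13 | T1 13-14 | T2 14-15 | T4 15-16 | T3 16-17 | T1 17-18 | T2 18-19 | T4 19-20 | T3 20-21 | T1 21-22 | T2 22-23 | T4 23-24 | T3 24-25 | T1 25-26 | T2 26-27 | T4 27-28 | T3 28-29 | T1 29-30 | T2 30-31 | T4 31-32 | T3 32-33 | T2 33-34 | T4 34-35 | T3 35-37 |
Completion: T1=30  T2=34  T3=37  T4=35
Turnaround times: T1=25, T2=34, T3=27, T4=35
Average turnaround = (25+34+27+35) / 4 = 121/4 = 30.25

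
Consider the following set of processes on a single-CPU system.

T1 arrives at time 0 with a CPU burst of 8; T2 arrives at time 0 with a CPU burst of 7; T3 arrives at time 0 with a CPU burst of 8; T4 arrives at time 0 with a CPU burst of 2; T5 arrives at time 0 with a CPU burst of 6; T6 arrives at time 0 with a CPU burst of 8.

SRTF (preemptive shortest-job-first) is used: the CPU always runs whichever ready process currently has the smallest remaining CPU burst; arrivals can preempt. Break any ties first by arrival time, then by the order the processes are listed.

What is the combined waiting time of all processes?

Gantt: | T4 0-2 | T5 2-8 | T2 8-15 | T1 15-23 | T3 23-31 | T6 31-39 |
Completion: T1=23  T2=15  T3=31  T4=2  T5=8  T6=39
Turnaround (C−A): T1=23  T2=15  T3=31  T4=2  T5=8  T6=39
Waiting = turnaround − burst: T1=15, T2=8, T3=23, T4=0, T5=2, T6=31
Total waiting = 15 + 8 + 23 + 0 + 2 + 31 = 79

79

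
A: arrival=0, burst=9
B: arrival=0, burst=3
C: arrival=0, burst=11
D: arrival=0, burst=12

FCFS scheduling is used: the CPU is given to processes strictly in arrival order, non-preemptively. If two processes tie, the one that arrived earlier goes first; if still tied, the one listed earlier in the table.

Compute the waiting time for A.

Gantt: | A 0-9 | B 9-12 | C 12-23 | D 23-35 |
Completion: A=9  B=12  C=23  D=35
Waiting(A) = turnaround − burst = 9 − 9 = 0

0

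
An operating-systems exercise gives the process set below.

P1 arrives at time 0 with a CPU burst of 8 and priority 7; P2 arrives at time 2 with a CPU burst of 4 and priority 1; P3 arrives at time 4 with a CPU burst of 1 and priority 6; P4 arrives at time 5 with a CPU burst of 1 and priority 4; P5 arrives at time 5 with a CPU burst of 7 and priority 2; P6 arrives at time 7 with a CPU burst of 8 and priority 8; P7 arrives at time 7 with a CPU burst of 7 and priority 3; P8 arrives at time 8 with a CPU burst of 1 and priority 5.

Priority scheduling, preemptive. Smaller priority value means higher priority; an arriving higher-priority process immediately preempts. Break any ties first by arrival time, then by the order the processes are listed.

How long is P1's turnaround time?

29

Schedule: | P1 0-2 | P2 2-6 | P5 6-13 | P7 13-20 | P4 20-21 | P8 21-22 | P3 22-23 | P1 23-29 | P6 29-37 |
Completion: P1=29  P2=6  P3=23  P4=21  P5=13  P6=37  P7=20  P8=22
Turnaround (C−A): P1=29  P2=4  P3=19  P4=16  P5=8  P6=30  P7=13  P8=14
Turnaround(P1) = completion − arrival = 29 − 0 = 29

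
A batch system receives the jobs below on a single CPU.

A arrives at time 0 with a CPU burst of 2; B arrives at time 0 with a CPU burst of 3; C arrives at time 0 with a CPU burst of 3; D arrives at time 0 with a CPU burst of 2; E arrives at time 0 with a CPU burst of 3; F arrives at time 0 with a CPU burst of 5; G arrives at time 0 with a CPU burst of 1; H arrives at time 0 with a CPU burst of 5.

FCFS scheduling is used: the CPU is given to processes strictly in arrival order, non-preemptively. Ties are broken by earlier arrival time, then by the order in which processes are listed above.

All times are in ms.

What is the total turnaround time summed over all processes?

Timeline: | A 0-2 | B 2-5 | C 5-8 | D 8-10 | E 10-13 | F 13-18 | G 18-19 | H 19-24 |
Completion: A=2  B=5  C=8  D=10  E=13  F=18  G=19  H=24
Turnaround = completion − arrival: A=2, B=5, C=8, D=10, E=13, F=18, G=19, H=24
Total turnaround = 2 + 5 + 8 + 10 + 13 + 18 + 19 + 24 = 99

99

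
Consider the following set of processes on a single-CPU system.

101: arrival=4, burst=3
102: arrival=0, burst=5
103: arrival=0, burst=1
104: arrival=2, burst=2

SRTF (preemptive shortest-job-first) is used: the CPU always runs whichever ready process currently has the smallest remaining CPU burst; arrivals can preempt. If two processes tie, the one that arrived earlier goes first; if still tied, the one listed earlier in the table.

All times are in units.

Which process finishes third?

101

Schedule: | 103 0-1 | 102 1-2 | 104 2-4 | 101 4-7 | 102 7-11 |
Completion: 101=7  102=11  103=1  104=4
Finish order: 103 → 104 → 101 → 102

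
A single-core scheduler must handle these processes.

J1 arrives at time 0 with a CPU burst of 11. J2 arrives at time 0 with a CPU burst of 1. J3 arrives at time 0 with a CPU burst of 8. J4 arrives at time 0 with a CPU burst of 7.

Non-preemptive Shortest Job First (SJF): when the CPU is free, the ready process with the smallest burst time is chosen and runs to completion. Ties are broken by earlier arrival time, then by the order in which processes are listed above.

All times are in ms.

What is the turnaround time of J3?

16

Timeline: | J2 0-1 | J4 1-8 | J3 8-16 | J1 16-27 |
Completion: J1=27  J2=1  J3=16  J4=8
Turnaround (C−A): J1=27  J2=1  J3=16  J4=8
Turnaround(J3) = completion − arrival = 16 − 0 = 16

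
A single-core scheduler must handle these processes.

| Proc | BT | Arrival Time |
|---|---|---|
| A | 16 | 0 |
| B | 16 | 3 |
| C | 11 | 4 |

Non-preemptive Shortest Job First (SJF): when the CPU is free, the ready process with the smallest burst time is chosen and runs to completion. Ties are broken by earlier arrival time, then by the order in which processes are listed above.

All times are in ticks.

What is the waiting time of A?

Gantt: | A 0-16 | C 16-27 | B 27-43 |
Completion: A=16  B=43  C=27
Turnaround (C−A): A=16  B=40  C=23
Waiting(A) = turnaround − burst = 16 − 16 = 0

0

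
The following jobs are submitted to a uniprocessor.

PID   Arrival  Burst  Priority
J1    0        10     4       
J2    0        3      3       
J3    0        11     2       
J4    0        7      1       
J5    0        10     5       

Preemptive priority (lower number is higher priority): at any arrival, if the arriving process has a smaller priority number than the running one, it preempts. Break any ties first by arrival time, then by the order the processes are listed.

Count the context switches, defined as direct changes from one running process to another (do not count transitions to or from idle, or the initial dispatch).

Timeline: | J4 0-7 | J3 7-18 | J2 18-21 | J1 21-31 | J5 31-41 |
Completion: J1=31  J2=21  J3=18  J4=7  J5=41
Turnaround (C−A): J1=31  J2=21  J3=18  J4=7  J5=41

4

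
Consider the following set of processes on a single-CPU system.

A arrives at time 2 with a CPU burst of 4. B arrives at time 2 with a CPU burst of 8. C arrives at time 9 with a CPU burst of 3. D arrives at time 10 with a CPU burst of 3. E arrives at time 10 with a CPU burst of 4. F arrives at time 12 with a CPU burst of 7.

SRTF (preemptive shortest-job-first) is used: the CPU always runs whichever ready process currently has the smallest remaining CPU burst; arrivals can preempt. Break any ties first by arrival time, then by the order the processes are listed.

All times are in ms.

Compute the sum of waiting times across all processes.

33

Gantt: | idle 0-2 | A 2-6 | B 6-9 | C 9-12 | D 12-15 | E 15-19 | B 19-24 | F 24-31 |
Completion: A=6  B=24  C=12  D=15  E=19  F=31
Turnaround (C−A): A=4  B=22  C=3  D=5  E=9  F=19
Waiting = turnaround − burst: A=0, B=14, C=0, D=2, E=5, F=12
Total waiting = 0 + 14 + 0 + 2 + 5 + 12 = 33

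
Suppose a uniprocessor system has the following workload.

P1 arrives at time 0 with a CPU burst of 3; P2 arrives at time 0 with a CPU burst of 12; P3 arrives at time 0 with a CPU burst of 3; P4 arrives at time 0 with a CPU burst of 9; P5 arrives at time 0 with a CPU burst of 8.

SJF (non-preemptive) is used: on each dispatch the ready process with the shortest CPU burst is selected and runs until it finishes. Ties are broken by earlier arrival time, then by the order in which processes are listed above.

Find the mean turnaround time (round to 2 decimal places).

Schedule: | P1 0-3 | P3 3-6 | P5 6-14 | P4 14-23 | P2 23-35 |
Completion: P1=3  P2=35  P3=6  P4=23  P5=14
Turnaround times: P1=3, P2=35, P3=6, P4=23, P5=14
Average turnaround = (3+35+6+23+14) / 5 = 81/5 = 16.20

16.20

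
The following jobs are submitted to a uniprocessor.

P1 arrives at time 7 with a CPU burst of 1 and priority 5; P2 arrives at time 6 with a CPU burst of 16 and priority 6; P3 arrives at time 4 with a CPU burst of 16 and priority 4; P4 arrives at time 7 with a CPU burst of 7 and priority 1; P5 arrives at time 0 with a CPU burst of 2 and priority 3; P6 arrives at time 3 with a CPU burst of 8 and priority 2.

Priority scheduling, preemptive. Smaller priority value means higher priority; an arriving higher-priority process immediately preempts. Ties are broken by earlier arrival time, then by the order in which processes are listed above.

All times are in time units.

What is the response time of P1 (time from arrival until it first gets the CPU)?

Timeline: | P5 0-2 | idle 2-3 | P6 3-7 | P4 7-14 | P6 14-18 | P3 18-34 | P1 34-35 | P2 35-51 |
Completion: P1=35  P2=51  P3=34  P4=14  P5=2  P6=18
Response(P1) = first start − arrival = 34 − 7 = 27

27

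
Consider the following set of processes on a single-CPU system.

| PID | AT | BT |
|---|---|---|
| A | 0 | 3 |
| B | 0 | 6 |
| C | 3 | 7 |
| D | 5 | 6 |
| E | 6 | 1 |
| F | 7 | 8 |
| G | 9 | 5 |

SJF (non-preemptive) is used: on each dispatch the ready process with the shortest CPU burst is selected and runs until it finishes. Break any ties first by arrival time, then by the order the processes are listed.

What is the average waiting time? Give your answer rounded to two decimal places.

Schedule: | A 0-3 | B 3-9 | E 9-10 | G 10-15 | D 15-21 | C 21-28 | F 28-36 |
Completion: A=3  B=9  C=28  D=21  E=10  F=36  G=15
Waiting times: A=0, B=3, C=18, D=10, E=3, F=21, G=1
Average waiting = (0+3+18+10+3+21+1) / 7 = 56/7 = 8.00

8.00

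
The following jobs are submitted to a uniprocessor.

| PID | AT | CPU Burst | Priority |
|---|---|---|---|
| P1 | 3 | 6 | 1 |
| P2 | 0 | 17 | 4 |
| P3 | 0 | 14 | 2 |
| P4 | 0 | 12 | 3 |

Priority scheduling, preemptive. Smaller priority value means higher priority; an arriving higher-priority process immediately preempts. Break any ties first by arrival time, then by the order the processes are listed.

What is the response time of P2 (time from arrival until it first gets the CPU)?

Gantt: | P3 0-3 | P1 3-9 | P3 9-20 | P4 20-32 | P2 32-49 |
Completion: P1=9  P2=49  P3=20  P4=32
Turnaround (C−A): P1=6  P2=49  P3=20  P4=32
Response(P2) = first start − arrival = 32 − 0 = 32

32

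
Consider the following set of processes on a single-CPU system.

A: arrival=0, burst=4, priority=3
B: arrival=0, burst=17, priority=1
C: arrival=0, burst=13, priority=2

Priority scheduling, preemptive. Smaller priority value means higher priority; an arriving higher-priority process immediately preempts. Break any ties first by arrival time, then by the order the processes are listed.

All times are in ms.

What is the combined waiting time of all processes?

Schedule: | B 0-17 | C 17-30 | A 30-34 |
Completion: A=34  B=17  C=30
Turnaround (C−A): A=34  B=17  C=30
Waiting = turnaround − burst: A=30, B=0, C=17
Total waiting = 30 + 0 + 17 = 47

47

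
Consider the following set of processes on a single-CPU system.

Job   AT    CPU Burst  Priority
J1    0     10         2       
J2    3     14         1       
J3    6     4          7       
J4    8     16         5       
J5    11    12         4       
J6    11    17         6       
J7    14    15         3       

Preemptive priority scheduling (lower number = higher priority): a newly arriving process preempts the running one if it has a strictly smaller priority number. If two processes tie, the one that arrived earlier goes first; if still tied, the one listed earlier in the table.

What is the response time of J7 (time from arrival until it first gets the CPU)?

10

Timeline: | J1 0-3 | J2 3-17 | J1 17-24 | J7 24-39 | J5 39-51 | J4 51-67 | J6 67-84 | J3 84-88 |
Completion: J1=24  J2=17  J3=88  J4=67  J5=51  J6=84  J7=39
Response(J7) = first start − arrival = 24 − 14 = 10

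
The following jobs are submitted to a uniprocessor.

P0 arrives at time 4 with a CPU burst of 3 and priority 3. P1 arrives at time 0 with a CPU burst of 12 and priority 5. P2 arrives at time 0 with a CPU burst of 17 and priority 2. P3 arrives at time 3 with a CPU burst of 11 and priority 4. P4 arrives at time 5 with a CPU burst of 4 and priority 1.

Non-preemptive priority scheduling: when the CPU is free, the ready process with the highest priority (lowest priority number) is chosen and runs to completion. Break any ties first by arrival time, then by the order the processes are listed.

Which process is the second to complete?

P4

Timeline: | P2 0-17 | P4 17-21 | P0 21-24 | P3 24-35 | P1 35-47 |
Completion: P0=24  P1=47  P2=17  P3=35  P4=21
Finish order: P2 → P4 → P0 → P3 → P1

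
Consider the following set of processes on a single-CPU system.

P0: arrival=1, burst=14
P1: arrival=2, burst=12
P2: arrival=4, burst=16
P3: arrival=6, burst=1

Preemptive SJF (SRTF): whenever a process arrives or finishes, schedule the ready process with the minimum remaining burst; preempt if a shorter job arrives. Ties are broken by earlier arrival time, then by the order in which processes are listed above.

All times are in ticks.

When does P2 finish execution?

Schedule: | idle 0-1 | P0 1-2 | P1 2-6 | P3 6-7 | P1 7-15 | P0 15-28 | P2 28-44 |
Completion: P0=28  P1=15  P2=44  P3=7
Turnaround (C−A): P0=27  P1=13  P2=40  P3=1

44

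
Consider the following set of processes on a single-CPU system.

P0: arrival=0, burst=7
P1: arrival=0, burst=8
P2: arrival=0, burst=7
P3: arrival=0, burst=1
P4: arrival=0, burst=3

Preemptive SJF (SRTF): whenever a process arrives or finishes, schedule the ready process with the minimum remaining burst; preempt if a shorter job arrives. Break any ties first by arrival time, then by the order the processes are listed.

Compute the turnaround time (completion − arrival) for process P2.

18

Timeline: | P3 0-1 | P4 1-4 | P0 4-11 | P2 11-18 | P1 18-26 |
Completion: P0=11  P1=26  P2=18  P3=1  P4=4
Turnaround(P2) = completion − arrival = 18 − 0 = 18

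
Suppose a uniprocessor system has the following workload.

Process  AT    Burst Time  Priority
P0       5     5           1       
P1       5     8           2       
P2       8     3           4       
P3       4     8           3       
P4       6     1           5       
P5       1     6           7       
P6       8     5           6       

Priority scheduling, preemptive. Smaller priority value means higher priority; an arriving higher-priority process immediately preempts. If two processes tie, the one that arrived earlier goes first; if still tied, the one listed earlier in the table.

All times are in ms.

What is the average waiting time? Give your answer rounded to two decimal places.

15.43

Schedule: | idle 0-1 | P5 1-4 | P3 4-5 | P0 5-10 | P1 10-18 | P3 18-25 | P2 25-28 | P4 28-29 | P6 29-34 | P5 34-37 |
Completion: P0=10  P1=18  P2=28  P3=25  P4=29  P5=37  P6=34
Turnaround (C−A): P0=5  P1=13  P2=20  P3=21  P4=23  P5=36  P6=26
Waiting times: P0=0, P1=5, P2=17, P3=13, P4=22, P5=30, P6=21
Average waiting = (0+5+17+13+22+30+21) / 7 = 108/7 = 15.43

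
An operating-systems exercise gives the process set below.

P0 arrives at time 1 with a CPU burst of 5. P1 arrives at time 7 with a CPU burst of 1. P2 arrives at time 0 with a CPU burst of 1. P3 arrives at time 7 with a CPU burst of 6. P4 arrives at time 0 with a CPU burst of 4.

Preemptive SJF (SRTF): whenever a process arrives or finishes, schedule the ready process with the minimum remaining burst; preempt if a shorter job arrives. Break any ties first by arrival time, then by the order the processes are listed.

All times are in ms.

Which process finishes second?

P4

Timeline: | P2 0-1 | P4 1-5 | P0 5-7 | P1 7-8 | P0 8-11 | P3 11-17 |
Completion: P0=11  P1=8  P2=1  P3=17  P4=5
Turnaround (C−A): P0=10  P1=1  P2=1  P3=10  P4=5
Finish order: P2 → P4 → P1 → P0 → P3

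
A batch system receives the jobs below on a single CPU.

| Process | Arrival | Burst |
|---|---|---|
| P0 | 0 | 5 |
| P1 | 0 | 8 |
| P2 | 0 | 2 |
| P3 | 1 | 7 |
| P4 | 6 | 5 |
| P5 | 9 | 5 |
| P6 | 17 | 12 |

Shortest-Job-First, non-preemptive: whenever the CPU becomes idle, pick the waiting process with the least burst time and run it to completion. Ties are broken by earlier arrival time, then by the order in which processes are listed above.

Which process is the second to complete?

Schedule: | P2 0-2 | P0 2-7 | P4 7-12 | P5 12-17 | P3 17-24 | P1 24-32 | P6 32-44 |
Completion: P0=7  P1=32  P2=2  P3=24  P4=12  P5=17  P6=44
Turnaround (C−A): P0=7  P1=32  P2=2  P3=23  P4=6  P5=8  P6=27
Finish order: P2 → P0 → P4 → P5 → P3 → P1 → P6

P0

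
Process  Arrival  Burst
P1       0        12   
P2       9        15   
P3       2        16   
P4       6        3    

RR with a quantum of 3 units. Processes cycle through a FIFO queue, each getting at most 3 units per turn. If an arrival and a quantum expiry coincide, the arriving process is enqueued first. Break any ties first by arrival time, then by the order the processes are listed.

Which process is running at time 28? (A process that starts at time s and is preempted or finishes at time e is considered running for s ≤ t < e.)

P1

Schedule: | P1 0-3 | P3 3-6 | P1 6-9 | P4 9-12 | P3 12-15 | P2 15-18 | P1 18-21 | P3 21-24 | P2 24-27 | P1 27-30 | P3 30-33 | P2 33-36 | P3 36-39 | P2 39-42 | P3 42-43 | P2 43-46 |
Completion: P1=30  P2=46  P3=43  P4=12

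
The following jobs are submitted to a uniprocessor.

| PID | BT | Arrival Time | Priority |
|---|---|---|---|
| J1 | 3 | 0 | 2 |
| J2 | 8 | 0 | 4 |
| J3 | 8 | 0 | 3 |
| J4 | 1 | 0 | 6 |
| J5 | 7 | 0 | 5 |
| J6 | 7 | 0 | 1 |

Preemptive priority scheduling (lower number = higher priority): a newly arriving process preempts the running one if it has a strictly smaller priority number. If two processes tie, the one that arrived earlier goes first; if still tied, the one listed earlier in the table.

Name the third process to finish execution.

Schedule: | J6 0-7 | J1 7-10 | J3 10-18 | J2 18-26 | J5 26-33 | J4 33-34 |
Completion: J1=10  J2=26  J3=18  J4=34  J5=33  J6=7
Turnaround (C−A): J1=10  J2=26  J3=18  J4=34  J5=33  J6=7
Finish order: J6 → J1 → J3 → J2 → J5 → J4

J3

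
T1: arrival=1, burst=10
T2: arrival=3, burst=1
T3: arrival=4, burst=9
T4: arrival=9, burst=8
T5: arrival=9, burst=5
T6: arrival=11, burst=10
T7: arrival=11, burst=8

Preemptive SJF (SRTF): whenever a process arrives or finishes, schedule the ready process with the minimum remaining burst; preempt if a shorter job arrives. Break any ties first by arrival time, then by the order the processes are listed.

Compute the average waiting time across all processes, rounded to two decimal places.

Timeline: | idle 0-1 | T1 1-3 | T2 3-4 | T1 4-12 | T5 12-17 | T4 17-25 | T7 25-33 | T3 33-42 | T6 42-52 |
Completion: T1=12  T2=4  T3=42  T4=25  T5=17  T6=52  T7=33
Turnaround (C−A): T1=11  T2=1  T3=38  T4=16  T5=8  T6=41  T7=22
Waiting times: T1=1, T2=0, T3=29, T4=8, T5=3, T6=31, T7=14
Average waiting = (1+0+29+8+3+31+14) / 7 = 86/7 = 12.29

12.29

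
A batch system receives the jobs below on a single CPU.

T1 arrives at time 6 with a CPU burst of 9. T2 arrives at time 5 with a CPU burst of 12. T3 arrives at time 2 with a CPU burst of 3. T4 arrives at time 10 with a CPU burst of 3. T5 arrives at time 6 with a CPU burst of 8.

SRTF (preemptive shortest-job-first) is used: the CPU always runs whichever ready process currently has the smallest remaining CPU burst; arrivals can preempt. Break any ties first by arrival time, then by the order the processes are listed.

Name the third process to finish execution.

T5

Timeline: | idle 0-2 | T3 2-5 | T2 5-6 | T5 6-10 | T4 10-13 | T5 13-17 | T1 17-26 | T2 26-37 |
Completion: T1=26  T2=37  T3=5  T4=13  T5=17
Turnaround (C−A): T1=20  T2=32  T3=3  T4=3  T5=11
Finish order: T3 → T4 → T5 → T1 → T2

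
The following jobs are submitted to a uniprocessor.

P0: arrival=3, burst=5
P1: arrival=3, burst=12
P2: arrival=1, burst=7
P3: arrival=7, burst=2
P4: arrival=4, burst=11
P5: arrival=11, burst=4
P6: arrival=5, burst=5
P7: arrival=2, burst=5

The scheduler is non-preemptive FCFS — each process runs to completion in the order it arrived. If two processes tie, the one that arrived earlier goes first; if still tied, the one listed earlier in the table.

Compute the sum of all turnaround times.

Schedule: | idle 0-1 | P2 1-8 | P7 8-13 | P0 13-18 | P1 18-30 | P4 30-41 | P6 41-46 | P3 46-48 | P5 48-52 |
Completion: P0=18  P1=30  P2=8  P3=48  P4=41  P5=52  P6=46  P7=13
Turnaround = completion − arrival: P0=15, P1=27, P2=7, P3=41, P4=37, P5=41, P6=41, P7=11
Total turnaround = 15 + 27 + 7 + 41 + 37 + 41 + 41 + 11 = 220

220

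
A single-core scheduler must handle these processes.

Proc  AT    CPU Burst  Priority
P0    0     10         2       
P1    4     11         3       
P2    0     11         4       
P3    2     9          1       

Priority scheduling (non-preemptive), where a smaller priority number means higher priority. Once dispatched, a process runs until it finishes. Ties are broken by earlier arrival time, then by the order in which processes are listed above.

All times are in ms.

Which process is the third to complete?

P1

Timeline: | P0 0-10 | P3 10-19 | P1 19-30 | P2 30-41 |
Completion: P0=10  P1=30  P2=41  P3=19
Turnaround (C−A): P0=10  P1=26  P2=41  P3=17
Finish order: P0 → P3 → P1 → P2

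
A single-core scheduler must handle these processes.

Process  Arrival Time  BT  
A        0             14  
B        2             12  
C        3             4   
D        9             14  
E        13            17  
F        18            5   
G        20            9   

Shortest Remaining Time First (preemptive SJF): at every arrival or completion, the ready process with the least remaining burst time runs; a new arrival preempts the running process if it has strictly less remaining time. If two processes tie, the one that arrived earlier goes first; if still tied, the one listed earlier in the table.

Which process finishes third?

Gantt: | A 0-3 | C 3-7 | A 7-18 | F 18-23 | G 23-32 | B 32-44 | D 44-58 | E 58-75 |
Completion: A=18  B=44  C=7  D=58  E=75  F=23  G=32
Finish order: C → A → F → G → B → D → E

F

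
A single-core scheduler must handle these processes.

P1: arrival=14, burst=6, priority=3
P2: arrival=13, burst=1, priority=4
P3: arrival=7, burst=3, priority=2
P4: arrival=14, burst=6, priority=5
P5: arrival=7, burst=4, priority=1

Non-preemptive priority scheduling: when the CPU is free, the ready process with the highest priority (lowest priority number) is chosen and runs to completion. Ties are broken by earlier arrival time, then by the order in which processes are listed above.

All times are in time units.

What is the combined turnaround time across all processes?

38

Timeline: | idle 0-7 | P5 7-11 | P3 11-14 | P1 14-20 | P2 20-21 | P4 21-27 |
Completion: P1=20  P2=21  P3=14  P4=27  P5=11
Turnaround (C−A): P1=6  P2=8  P3=7  P4=13  P5=4
Turnaround = completion − arrival: P1=6, P2=8, P3=7, P4=13, P5=4
Total turnaround = 6 + 8 + 7 + 13 + 4 = 38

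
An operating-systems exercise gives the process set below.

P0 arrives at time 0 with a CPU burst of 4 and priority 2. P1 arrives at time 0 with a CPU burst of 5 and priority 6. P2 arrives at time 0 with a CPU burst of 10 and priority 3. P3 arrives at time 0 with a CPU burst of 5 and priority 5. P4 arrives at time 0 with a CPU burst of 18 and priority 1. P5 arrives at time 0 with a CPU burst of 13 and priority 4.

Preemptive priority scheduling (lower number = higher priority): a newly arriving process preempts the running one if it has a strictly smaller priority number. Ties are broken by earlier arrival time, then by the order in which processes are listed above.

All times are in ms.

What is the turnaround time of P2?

32

Gantt: | P4 0-18 | P0 18-22 | P2 22-32 | P5 32-45 | P3 45-50 | P1 50-55 |
Completion: P0=22  P1=55  P2=32  P3=50  P4=18  P5=45
Turnaround(P2) = completion − arrival = 32 − 0 = 32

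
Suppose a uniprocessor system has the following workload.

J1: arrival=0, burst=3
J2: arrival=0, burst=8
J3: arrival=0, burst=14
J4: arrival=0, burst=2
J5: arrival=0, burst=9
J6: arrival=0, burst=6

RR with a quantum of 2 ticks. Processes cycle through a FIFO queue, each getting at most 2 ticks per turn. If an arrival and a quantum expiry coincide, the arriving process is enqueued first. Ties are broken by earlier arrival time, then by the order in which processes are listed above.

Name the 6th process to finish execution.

J3

Schedule: | J1 0-2 | J2 2-4 | J3 4-6 | J4 6-8 | J5 8-10 | J6 10-12 | J1 12-13 | J2 13-15 | J3 15-17 | J5 17-19 | J6 19-21 | J2 21-23 | J3 23-25 | J5 25-27 | J6 27-29 | J2 29-31 | J3 31-33 | J5 33-35 | J3 35-37 | J5 37-38 | J3 38-42 |
Completion: J1=13  J2=31  J3=42  J4=8  J5=38  J6=29
Turnaround (C−A): J1=13  J2=31  J3=42  J4=8  J5=38  J6=29
Finish order: J4 → J1 → J6 → J2 → J5 → J3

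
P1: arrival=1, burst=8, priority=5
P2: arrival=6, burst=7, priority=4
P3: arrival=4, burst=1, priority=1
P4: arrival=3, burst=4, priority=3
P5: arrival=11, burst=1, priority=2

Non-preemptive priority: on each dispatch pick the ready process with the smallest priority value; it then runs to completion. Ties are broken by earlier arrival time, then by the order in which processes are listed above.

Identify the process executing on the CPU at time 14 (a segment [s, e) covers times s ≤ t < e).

P5

Timeline: | idle 0-1 | P1 1-9 | P3 9-10 | P4 10-14 | P5 14-15 | P2 15-22 |
Completion: P1=9  P2=22  P3=10  P4=14  P5=15
Turnaround (C−A): P1=8  P2=16  P3=6  P4=11  P5=4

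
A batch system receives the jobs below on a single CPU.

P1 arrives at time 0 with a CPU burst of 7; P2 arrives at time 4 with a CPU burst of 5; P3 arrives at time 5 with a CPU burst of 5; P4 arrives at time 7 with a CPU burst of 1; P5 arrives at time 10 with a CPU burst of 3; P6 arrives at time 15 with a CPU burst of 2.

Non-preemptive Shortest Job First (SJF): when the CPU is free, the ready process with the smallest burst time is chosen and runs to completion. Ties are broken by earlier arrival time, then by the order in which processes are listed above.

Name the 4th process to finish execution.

Timeline: | P1 0-7 | P4 7-8 | P2 8-13 | P5 13-16 | P6 16-18 | P3 18-23 |
Completion: P1=7  P2=13  P3=23  P4=8  P5=16  P6=18
Turnaround (C−A): P1=7  P2=9  P3=18  P4=1  P5=6  P6=3
Finish order: P1 → P4 → P2 → P5 → P6 → P3

P5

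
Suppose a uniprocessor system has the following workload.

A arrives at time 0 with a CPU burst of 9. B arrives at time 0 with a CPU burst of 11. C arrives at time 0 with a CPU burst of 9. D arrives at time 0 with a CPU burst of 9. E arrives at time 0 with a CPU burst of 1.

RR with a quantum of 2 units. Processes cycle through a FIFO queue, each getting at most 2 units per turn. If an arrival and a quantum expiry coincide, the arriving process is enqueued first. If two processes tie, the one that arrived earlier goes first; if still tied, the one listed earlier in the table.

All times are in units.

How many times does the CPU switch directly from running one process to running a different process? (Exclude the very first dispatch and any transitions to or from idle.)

Schedule: | A 0-2 | B 2-4 | C 4-6 | D 6-8 | E 8-9 | A 9-11 | B 11-13 | C 13-15 | D 15-17 | A 17-19 | B 19-21 | C 21-23 | D 23-25 | A 25-27 | B 27-29 | C 29-31 | D 31-33 | A 33-34 | B 34-36 | C 36-37 | D 37-38 | B 38-39 |
Completion: A=34  B=39  C=37  D=38  E=9

21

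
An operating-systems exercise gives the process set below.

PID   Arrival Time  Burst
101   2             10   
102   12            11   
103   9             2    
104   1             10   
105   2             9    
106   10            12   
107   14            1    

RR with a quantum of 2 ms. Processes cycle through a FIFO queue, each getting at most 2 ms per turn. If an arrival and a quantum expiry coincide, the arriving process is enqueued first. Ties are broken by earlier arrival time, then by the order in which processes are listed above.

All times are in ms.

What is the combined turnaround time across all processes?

227

Gantt: | idle 0-1 | 104 1-3 | 101 3-5 | 105 5-7 | 104 7-9 | 101 9-11 | 105 11-13 | 103 13-15 | 104 15-17 | 106 17-19 | 101 19-21 | 102 21-23 | 105 23-25 | 107 25-26 | 104 26-28 | 106 28-30 | 101 30-32 | 102 32-34 | 105 34-36 | 104 36-38 | 106 38-40 | 101 40-42 | 102 42-44 | 105 44-45 | 106 45-47 | 102 47-49 | 106 49-51 | 102 51-53 | 106 53-55 | 102 55-56 |
Completion: 101=42  102=56  103=15  104=38  105=45  106=55  107=26
Turnaround = completion − arrival: 101=40, 102=44, 103=6, 104=37, 105=43, 106=45, 107=12
Total turnaround = 40 + 44 + 6 + 37 + 43 + 45 + 12 = 227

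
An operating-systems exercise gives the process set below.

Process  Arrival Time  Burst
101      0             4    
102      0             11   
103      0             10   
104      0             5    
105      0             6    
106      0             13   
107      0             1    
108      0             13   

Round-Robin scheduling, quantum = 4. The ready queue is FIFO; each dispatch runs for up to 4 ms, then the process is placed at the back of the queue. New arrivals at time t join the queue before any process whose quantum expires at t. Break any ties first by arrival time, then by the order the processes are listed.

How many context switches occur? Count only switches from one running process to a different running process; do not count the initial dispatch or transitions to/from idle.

19

Schedule: | 101 0-4 | 102 4-8 | 103 8-12 | 104 12-16 | 105 16-20 | 106 20-24 | 107 24-25 | 108 25-29 | 102 29-33 | 103 33-37 | 104 37-38 | 105 38-40 | 106 40-44 | 108 44-48 | 102 48-51 | 103 51-53 | 106 53-57 | 108 57-61 | 106 61-62 | 108 62-63 |
Completion: 101=4  102=51  103=53  104=38  105=40  106=62  107=25  108=63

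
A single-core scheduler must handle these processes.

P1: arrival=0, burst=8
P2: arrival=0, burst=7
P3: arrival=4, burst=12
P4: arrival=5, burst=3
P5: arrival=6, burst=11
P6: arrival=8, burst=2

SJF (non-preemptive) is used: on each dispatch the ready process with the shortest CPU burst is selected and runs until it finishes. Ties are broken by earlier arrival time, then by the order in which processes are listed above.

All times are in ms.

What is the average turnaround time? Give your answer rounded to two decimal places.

Gantt: | P2 0-7 | P4 7-10 | P6 10-12 | P1 12-20 | P5 20-31 | P3 31-43 |
Completion: P1=20  P2=7  P3=43  P4=10  P5=31  P6=12
Turnaround (C−A): P1=20  P2=7  P3=39  P4=5  P5=25  P6=4
Turnaround times: P1=20, P2=7, P3=39, P4=5, P5=25, P6=4
Average turnaround = (20+7+39+5+25+4) / 6 = 100/6 = 16.67

16.67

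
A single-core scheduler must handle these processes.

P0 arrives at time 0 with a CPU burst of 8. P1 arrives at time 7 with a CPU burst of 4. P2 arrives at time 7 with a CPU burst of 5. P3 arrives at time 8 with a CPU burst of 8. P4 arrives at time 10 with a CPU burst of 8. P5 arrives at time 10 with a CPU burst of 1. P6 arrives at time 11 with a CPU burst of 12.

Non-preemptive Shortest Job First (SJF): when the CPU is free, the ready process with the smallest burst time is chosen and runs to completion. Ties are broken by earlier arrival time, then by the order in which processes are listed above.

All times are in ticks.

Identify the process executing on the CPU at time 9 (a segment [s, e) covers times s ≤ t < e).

P1

Schedule: | P0 0-8 | P1 8-12 | P5 12-13 | P2 13-18 | P3 18-26 | P4 26-34 | P6 34-46 |
Completion: P0=8  P1=12  P2=18  P3=26  P4=34  P5=13  P6=46
Turnaround (C−A): P0=8  P1=5  P2=11  P3=18  P4=24  P5=3  P6=35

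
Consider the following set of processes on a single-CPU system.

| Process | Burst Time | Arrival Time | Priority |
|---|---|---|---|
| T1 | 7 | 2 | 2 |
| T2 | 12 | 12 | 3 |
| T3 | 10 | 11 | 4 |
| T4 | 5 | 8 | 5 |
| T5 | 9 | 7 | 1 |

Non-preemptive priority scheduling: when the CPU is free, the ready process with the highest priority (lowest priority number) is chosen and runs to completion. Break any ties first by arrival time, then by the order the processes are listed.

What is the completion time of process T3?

Schedule: | idle 0-2 | T1 2-9 | T5 9-18 | T2 18-30 | T3 30-40 | T4 40-45 |
Completion: T1=9  T2=30  T3=40  T4=45  T5=18

40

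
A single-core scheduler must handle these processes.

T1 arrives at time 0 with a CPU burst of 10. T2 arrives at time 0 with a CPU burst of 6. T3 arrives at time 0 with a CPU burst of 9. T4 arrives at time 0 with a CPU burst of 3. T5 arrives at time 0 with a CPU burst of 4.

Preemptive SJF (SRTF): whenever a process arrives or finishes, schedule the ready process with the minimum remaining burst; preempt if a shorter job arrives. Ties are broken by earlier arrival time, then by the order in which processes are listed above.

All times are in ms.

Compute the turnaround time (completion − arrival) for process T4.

3

Gantt: | T4 0-3 | T5 3-7 | T2 7-13 | T3 13-22 | T1 22-32 |
Completion: T1=32  T2=13  T3=22  T4=3  T5=7
Turnaround (C−A): T1=32  T2=13  T3=22  T4=3  T5=7
Turnaround(T4) = completion − arrival = 3 − 0 = 3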